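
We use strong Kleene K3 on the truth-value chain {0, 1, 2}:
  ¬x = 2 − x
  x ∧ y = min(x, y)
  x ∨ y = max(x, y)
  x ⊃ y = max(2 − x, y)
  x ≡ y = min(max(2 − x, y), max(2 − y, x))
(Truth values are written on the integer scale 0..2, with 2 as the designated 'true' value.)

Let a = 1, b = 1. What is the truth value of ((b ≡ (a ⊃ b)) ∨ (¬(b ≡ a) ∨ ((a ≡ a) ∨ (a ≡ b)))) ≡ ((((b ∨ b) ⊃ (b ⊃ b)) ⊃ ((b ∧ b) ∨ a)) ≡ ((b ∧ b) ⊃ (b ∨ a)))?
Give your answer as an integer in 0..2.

1

a ⊃ b = 1 ⊃ 1 = 1
b ≡ (a ⊃ b) = 1 ≡ 1 = 1
b ≡ a = 1 ≡ 1 = 1
¬(b ≡ a) = ¬1 = 1
a ≡ a = 1 ≡ 1 = 1
a ≡ b = 1 ≡ 1 = 1
(a ≡ a) ∨ (a ≡ b) = 1 ∨ 1 = 1
¬(b ≡ a) ∨ ((a ≡ a) ∨ (a ≡ b)) = 1 ∨ 1 = 1
(b ≡ (a ⊃ b)) ∨ (¬(b ≡ a) ∨ ((a ≡ a) ∨ (a ≡ b))) = 1 ∨ 1 = 1
b ∨ b = 1 ∨ 1 = 1
b ⊃ b = 1 ⊃ 1 = 1
(b ∨ b) ⊃ (b ⊃ b) = 1 ⊃ 1 = 1
b ∧ b = 1 ∧ 1 = 1
(b ∧ b) ∨ a = 1 ∨ 1 = 1
((b ∨ b) ⊃ (b ⊃ b)) ⊃ ((b ∧ b) ∨ a) = 1 ⊃ 1 = 1
b ∧ b = 1 ∧ 1 = 1
b ∨ a = 1 ∨ 1 = 1
(b ∧ b) ⊃ (b ∨ a) = 1 ⊃ 1 = 1
(((b ∨ b) ⊃ (b ⊃ b)) ⊃ ((b ∧ b) ∨ a)) ≡ ((b ∧ b) ⊃ (b ∨ a)) = 1 ≡ 1 = 1
((b ≡ (a ⊃ b)) ∨ (¬(b ≡ a) ∨ ((a ≡ a) ∨ (a ≡ b)))) ≡ ((((b ∨ b) ⊃ (b ⊃ b)) ⊃ ((b ∧ b) ∨ a)) ≡ ((b ∧ b) ⊃ (b ∨ a))) = 1 ≡ 1 = 1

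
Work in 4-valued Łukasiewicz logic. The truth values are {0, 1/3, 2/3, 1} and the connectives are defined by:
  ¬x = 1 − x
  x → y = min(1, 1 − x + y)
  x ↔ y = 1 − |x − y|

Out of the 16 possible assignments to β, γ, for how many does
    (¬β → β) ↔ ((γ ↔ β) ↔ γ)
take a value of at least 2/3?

14

β = 0, γ = 0 ↦ 1  ≥
β = 0, γ = 1/3 ↦ 1/3  <
β = 0, γ = 2/3 ↦ 1/3  <
β = 0, γ = 1 ↦ 1  ≥
β = 1/3, γ = 0 ↦ 2/3  ≥
β = 1/3, γ = 1/3 ↦ 2/3  ≥
β = 1/3, γ = 2/3 ↦ 2/3  ≥
β = 1/3, γ = 1 ↦ 2/3  ≥
β = 2/3, γ = 0 ↦ 2/3  ≥
β = 2/3, γ = 1/3 ↦ 2/3  ≥
β = 2/3, γ = 2/3 ↦ 2/3  ≥
β = 2/3, γ = 1 ↦ 2/3  ≥
β = 1, γ = 0 ↦ 1  ≥
β = 1, γ = 1/3 ↦ 1  ≥
β = 1, γ = 2/3 ↦ 1  ≥
β = 1, γ = 1 ↦ 1  ≥
So 14 of the 16 assignments meet the threshold.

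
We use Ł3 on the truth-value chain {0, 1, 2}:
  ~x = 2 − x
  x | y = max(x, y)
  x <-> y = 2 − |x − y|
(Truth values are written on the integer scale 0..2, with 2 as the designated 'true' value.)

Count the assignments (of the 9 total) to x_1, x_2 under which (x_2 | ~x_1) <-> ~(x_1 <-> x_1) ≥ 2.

1

x_1 = 0, x_2 = 0 ↦ 0  <
x_1 = 0, x_2 = 1 ↦ 0  <
x_1 = 0, x_2 = 2 ↦ 0  <
x_1 = 1, x_2 = 0 ↦ 1  <
x_1 = 1, x_2 = 1 ↦ 1  <
x_1 = 1, x_2 = 2 ↦ 0  <
x_1 = 2, x_2 = 0 ↦ 2  ≥
x_1 = 2, x_2 = 1 ↦ 1  <
x_1 = 2, x_2 = 2 ↦ 0  <
So 1 of the 9 assignments meets the threshold.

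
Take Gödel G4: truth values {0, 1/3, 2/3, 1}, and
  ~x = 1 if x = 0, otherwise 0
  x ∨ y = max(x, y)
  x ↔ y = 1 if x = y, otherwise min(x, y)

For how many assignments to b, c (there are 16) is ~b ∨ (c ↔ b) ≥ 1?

b = 0, c = 0 ↦ 1  ≥
b = 0, c = 1/3 ↦ 1  ≥
b = 0, c = 2/3 ↦ 1  ≥
b = 0, c = 1 ↦ 1  ≥
b = 1/3, c = 0 ↦ 0  <
b = 1/3, c = 1/3 ↦ 1  ≥
b = 1/3, c = 2/3 ↦ 1/3  <
b = 1/3, c = 1 ↦ 1/3  <
b = 2/3, c = 0 ↦ 0  <
b = 2/3, c = 1/3 ↦ 1/3  <
b = 2/3, c = 2/3 ↦ 1  ≥
b = 2/3, c = 1 ↦ 2/3  <
b = 1, c = 0 ↦ 0  <
b = 1, c = 1/3 ↦ 1/3  <
b = 1, c = 2/3 ↦ 2/3  <
b = 1, c = 1 ↦ 1  ≥
So 7 of the 16 assignments meet the threshold.

7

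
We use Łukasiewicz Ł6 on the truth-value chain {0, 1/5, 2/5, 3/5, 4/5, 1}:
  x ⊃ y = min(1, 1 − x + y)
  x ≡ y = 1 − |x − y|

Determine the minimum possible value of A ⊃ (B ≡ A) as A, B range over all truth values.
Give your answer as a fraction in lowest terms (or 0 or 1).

0

Take A = 1, B = 0:
B ≡ A = 0 ≡ 1 = 0
A ⊃ (B ≡ A) = 1 ⊃ 0 = 0
No assignment yields a value below 0, so this is the minimum.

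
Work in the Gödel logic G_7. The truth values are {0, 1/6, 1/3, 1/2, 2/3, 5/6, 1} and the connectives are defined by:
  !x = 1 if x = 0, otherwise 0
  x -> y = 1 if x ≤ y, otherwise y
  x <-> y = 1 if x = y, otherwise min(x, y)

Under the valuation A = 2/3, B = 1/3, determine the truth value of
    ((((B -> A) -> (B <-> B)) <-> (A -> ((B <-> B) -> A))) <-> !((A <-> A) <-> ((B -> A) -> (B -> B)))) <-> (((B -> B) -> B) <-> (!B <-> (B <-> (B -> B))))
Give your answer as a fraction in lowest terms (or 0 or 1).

B -> A = 1/3 -> 2/3 = 1
B <-> B = 1/3 <-> 1/3 = 1
(B -> A) -> (B <-> B) = 1 -> 1 = 1
B <-> B = 1/3 <-> 1/3 = 1
(B <-> B) -> A = 1 -> 2/3 = 2/3
A -> ((B <-> B) -> A) = 2/3 -> 2/3 = 1
((B -> A) -> (B <-> B)) <-> (A -> ((B <-> B) -> A)) = 1 <-> 1 = 1
A <-> A = 2/3 <-> 2/3 = 1
B -> A = 1/3 -> 2/3 = 1
B -> B = 1/3 -> 1/3 = 1
(B -> A) -> (B -> B) = 1 -> 1 = 1
(A <-> A) <-> ((B -> A) -> (B -> B)) = 1 <-> 1 = 1
!((A <-> A) <-> ((B -> A) -> (B -> B))) = !1 = 0
(((B -> A) -> (B <-> B)) <-> (A -> ((B <-> B) -> A))) <-> !((A <-> A) <-> ((B -> A) -> (B -> B))) = 1 <-> 0 = 0
B -> B = 1/3 -> 1/3 = 1
(B -> B) -> B = 1 -> 1/3 = 1/3
!B = !1/3 = 0
B -> B = 1/3 -> 1/3 = 1
B <-> (B -> B) = 1/3 <-> 1 = 1/3
!B <-> (B <-> (B -> B)) = 0 <-> 1/3 = 0
((B -> B) -> B) <-> (!B <-> (B <-> (B -> B))) = 1/3 <-> 0 = 0
((((B -> A) -> (B <-> B)) <-> (A -> ((B <-> B) -> A))) <-> !((A <-> A) <-> ((B -> A) -> (B -> B)))) <-> (((B -> B) -> B) <-> (!B <-> (B <-> (B -> B)))) = 0 <-> 0 = 1

1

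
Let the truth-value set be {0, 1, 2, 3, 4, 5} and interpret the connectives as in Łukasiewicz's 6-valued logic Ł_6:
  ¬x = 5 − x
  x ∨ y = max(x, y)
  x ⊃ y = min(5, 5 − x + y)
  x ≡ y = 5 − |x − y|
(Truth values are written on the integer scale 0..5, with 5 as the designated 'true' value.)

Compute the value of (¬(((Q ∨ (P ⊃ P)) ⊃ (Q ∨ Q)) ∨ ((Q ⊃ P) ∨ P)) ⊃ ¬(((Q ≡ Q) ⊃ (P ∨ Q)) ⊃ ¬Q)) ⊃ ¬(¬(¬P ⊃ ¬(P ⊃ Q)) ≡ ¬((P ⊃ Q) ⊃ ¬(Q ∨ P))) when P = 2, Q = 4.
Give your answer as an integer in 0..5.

1

P ⊃ P = 2 ⊃ 2 = 5
Q ∨ (P ⊃ P) = 4 ∨ 5 = 5
Q ∨ Q = 4 ∨ 4 = 4
(Q ∨ (P ⊃ P)) ⊃ (Q ∨ Q) = 5 ⊃ 4 = 4
Q ⊃ P = 4 ⊃ 2 = 3
(Q ⊃ P) ∨ P = 3 ∨ 2 = 3
((Q ∨ (P ⊃ P)) ⊃ (Q ∨ Q)) ∨ ((Q ⊃ P) ∨ P) = 4 ∨ 3 = 4
¬(((Q ∨ (P ⊃ P)) ⊃ (Q ∨ Q)) ∨ ((Q ⊃ P) ∨ P)) = ¬4 = 1
Q ≡ Q = 4 ≡ 4 = 5
P ∨ Q = 2 ∨ 4 = 4
(Q ≡ Q) ⊃ (P ∨ Q) = 5 ⊃ 4 = 4
¬Q = ¬4 = 1
((Q ≡ Q) ⊃ (P ∨ Q)) ⊃ ¬Q = 4 ⊃ 1 = 2
¬(((Q ≡ Q) ⊃ (P ∨ Q)) ⊃ ¬Q) = ¬2 = 3
¬(((Q ∨ (P ⊃ P)) ⊃ (Q ∨ Q)) ∨ ((Q ⊃ P) ∨ P)) ⊃ ¬(((Q ≡ Q) ⊃ (P ∨ Q)) ⊃ ¬Q) = 1 ⊃ 3 = 5
¬P = ¬2 = 3
P ⊃ Q = 2 ⊃ 4 = 5
¬(P ⊃ Q) = ¬5 = 0
¬P ⊃ ¬(P ⊃ Q) = 3 ⊃ 0 = 2
¬(¬P ⊃ ¬(P ⊃ Q)) = ¬2 = 3
P ⊃ Q = 2 ⊃ 4 = 5
Q ∨ P = 4 ∨ 2 = 4
¬(Q ∨ P) = ¬4 = 1
(P ⊃ Q) ⊃ ¬(Q ∨ P) = 5 ⊃ 1 = 1
¬((P ⊃ Q) ⊃ ¬(Q ∨ P)) = ¬1 = 4
¬(¬P ⊃ ¬(P ⊃ Q)) ≡ ¬((P ⊃ Q) ⊃ ¬(Q ∨ P)) = 3 ≡ 4 = 4
¬(¬(¬P ⊃ ¬(P ⊃ Q)) ≡ ¬((P ⊃ Q) ⊃ ¬(Q ∨ P))) = ¬4 = 1
(¬(((Q ∨ (P ⊃ P)) ⊃ (Q ∨ Q)) ∨ ((Q ⊃ P) ∨ P)) ⊃ ¬(((Q ≡ Q) ⊃ (P ∨ Q)) ⊃ ¬Q)) ⊃ ¬(¬(¬P ⊃ ¬(P ⊃ Q)) ≡ ¬((P ⊃ Q) ⊃ ¬(Q ∨ P))) = 5 ⊃ 1 = 1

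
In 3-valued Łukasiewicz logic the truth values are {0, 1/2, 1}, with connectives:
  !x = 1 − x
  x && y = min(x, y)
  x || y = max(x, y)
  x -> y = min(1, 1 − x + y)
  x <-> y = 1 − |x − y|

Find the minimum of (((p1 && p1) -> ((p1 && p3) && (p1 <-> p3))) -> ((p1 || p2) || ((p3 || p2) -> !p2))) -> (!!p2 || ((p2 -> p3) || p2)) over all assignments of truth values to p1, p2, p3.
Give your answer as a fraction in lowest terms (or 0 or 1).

Take p1 = 0, p2 = 1/2, p3 = 0:
p1 && p1 = 0 && 0 = 0
p1 && p3 = 0 && 0 = 0
p1 <-> p3 = 0 <-> 0 = 1
(p1 && p3) && (p1 <-> p3) = 0 && 1 = 0
(p1 && p1) -> ((p1 && p3) && (p1 <-> p3)) = 0 -> 0 = 1
p1 || p2 = 0 || 1/2 = 1/2
p3 || p2 = 0 || 1/2 = 1/2
!p2 = !1/2 = 1/2
(p3 || p2) -> !p2 = 1/2 -> 1/2 = 1
(p1 || p2) || ((p3 || p2) -> !p2) = 1/2 || 1 = 1
((p1 && p1) -> ((p1 && p3) && (p1 <-> p3))) -> ((p1 || p2) || ((p3 || p2) -> !p2)) = 1 -> 1 = 1
!p2 = !1/2 = 1/2
!!p2 = !1/2 = 1/2
p2 -> p3 = 1/2 -> 0 = 1/2
(p2 -> p3) || p2 = 1/2 || 1/2 = 1/2
!!p2 || ((p2 -> p3) || p2) = 1/2 || 1/2 = 1/2
(((p1 && p1) -> ((p1 && p3) && (p1 <-> p3))) -> ((p1 || p2) || ((p3 || p2) -> !p2))) -> (!!p2 || ((p2 -> p3) || p2)) = 1 -> 1/2 = 1/2
No assignment yields a value below 1/2, so this is the minimum.

1/2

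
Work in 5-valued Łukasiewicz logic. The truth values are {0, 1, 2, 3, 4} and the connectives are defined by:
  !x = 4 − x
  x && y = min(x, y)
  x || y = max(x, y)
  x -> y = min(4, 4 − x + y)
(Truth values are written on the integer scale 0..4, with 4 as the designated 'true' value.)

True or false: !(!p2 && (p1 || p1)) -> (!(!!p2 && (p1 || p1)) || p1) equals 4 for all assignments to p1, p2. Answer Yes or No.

No

Counterexample: take p1 = 1, p2 = 4.
!p2 = !4 = 0
p1 || p1 = 1 || 1 = 1
!p2 && (p1 || p1) = 0 && 1 = 0
!(!p2 && (p1 || p1)) = !0 = 4
!p2 = !4 = 0
!!p2 = !0 = 4
p1 || p1 = 1 || 1 = 1
!!p2 && (p1 || p1) = 4 && 1 = 1
!(!!p2 && (p1 || p1)) = !1 = 3
!(!!p2 && (p1 || p1)) || p1 = 3 || 1 = 3
!(!p2 && (p1 || p1)) -> (!(!!p2 && (p1 || p1)) || p1) = 4 -> 3 = 3
This gives 3 ≠ 4.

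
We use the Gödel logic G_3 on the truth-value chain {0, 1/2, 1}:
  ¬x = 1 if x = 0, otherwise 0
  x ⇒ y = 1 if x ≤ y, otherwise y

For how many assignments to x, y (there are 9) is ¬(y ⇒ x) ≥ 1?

x = 0, y = 0 ↦ 0  <
x = 0, y = 1/2 ↦ 1  ≥
x = 0, y = 1 ↦ 1  ≥
x = 1/2, y = 0 ↦ 0  <
x = 1/2, y = 1/2 ↦ 0  <
x = 1/2, y = 1 ↦ 0  <
x = 1, y = 0 ↦ 0  <
x = 1, y = 1/2 ↦ 0  <
x = 1, y = 1 ↦ 0  <
So 2 of the 9 assignments meet the threshold.

2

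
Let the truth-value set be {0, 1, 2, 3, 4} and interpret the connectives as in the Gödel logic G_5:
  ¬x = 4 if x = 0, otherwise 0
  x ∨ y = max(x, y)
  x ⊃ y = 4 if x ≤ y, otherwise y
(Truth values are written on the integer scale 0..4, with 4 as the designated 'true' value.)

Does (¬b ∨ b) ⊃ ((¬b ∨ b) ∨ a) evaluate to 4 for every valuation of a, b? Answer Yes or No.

Yes

At a = 3, b = 3, for instance:
¬b = ¬3 = 0
¬b ∨ b = 0 ∨ 3 = 3
(¬b ∨ b) ∨ a = 3 ∨ 3 = 3
(¬b ∨ b) ⊃ ((¬b ∨ b) ∨ a) = 3 ⊃ 3 = 4
and checking the remaining 24 assignments likewise gives ≥ 4 in every case.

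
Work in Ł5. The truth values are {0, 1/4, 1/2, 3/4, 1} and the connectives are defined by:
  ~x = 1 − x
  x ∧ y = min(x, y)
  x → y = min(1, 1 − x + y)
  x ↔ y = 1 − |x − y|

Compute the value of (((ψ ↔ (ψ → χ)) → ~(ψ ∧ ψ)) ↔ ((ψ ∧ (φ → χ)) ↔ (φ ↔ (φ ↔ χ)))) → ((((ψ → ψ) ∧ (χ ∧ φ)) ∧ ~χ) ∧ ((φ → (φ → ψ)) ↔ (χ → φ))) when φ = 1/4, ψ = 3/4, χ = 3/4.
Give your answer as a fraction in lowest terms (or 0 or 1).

3/4

ψ → χ = 3/4 → 3/4 = 1
ψ ↔ (ψ → χ) = 3/4 ↔ 1 = 3/4
ψ ∧ ψ = 3/4 ∧ 3/4 = 3/4
~(ψ ∧ ψ) = ~3/4 = 1/4
(ψ ↔ (ψ → χ)) → ~(ψ ∧ ψ) = 3/4 → 1/4 = 1/2
φ → χ = 1/4 → 3/4 = 1
ψ ∧ (φ → χ) = 3/4 ∧ 1 = 3/4
φ ↔ χ = 1/4 ↔ 3/4 = 1/2
φ ↔ (φ ↔ χ) = 1/4 ↔ 1/2 = 3/4
(ψ ∧ (φ → χ)) ↔ (φ ↔ (φ ↔ χ)) = 3/4 ↔ 3/4 = 1
((ψ ↔ (ψ → χ)) → ~(ψ ∧ ψ)) ↔ ((ψ ∧ (φ → χ)) ↔ (φ ↔ (φ ↔ χ))) = 1/2 ↔ 1 = 1/2
ψ → ψ = 3/4 → 3/4 = 1
χ ∧ φ = 3/4 ∧ 1/4 = 1/4
(ψ → ψ) ∧ (χ ∧ φ) = 1 ∧ 1/4 = 1/4
~χ = ~3/4 = 1/4
((ψ → ψ) ∧ (χ ∧ φ)) ∧ ~χ = 1/4 ∧ 1/4 = 1/4
φ → ψ = 1/4 → 3/4 = 1
φ → (φ → ψ) = 1/4 → 1 = 1
χ → φ = 3/4 → 1/4 = 1/2
(φ → (φ → ψ)) ↔ (χ → φ) = 1 ↔ 1/2 = 1/2
(((ψ → ψ) ∧ (χ ∧ φ)) ∧ ~χ) ∧ ((φ → (φ → ψ)) ↔ (χ → φ)) = 1/4 ∧ 1/2 = 1/4
(((ψ ↔ (ψ → χ)) → ~(ψ ∧ ψ)) ↔ ((ψ ∧ (φ → χ)) ↔ (φ ↔ (φ ↔ χ)))) → ((((ψ → ψ) ∧ (χ ∧ φ)) ∧ ~χ) ∧ ((φ → (φ → ψ)) ↔ (χ → φ))) = 1/2 → 1/4 = 3/4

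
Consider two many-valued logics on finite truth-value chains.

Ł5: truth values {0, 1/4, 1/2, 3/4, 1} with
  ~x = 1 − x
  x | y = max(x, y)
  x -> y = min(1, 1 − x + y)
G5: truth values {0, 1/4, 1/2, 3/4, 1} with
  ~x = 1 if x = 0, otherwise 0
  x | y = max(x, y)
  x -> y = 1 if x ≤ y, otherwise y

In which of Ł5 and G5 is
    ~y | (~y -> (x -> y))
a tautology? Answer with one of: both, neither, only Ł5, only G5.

only G5

In Ł5: at x = 3/4, y = 1/4 the value is 3/4 — not a tautology.
In G5: every assignment gives 1 — tautology.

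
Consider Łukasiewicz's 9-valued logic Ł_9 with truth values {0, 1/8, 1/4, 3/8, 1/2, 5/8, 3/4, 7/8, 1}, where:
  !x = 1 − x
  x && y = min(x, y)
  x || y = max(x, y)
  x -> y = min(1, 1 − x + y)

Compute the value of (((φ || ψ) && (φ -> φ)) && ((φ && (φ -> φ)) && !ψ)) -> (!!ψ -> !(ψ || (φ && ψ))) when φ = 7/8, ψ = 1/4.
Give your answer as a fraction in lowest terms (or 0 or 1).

φ || ψ = 7/8 || 1/4 = 7/8
φ -> φ = 7/8 -> 7/8 = 1
(φ || ψ) && (φ -> φ) = 7/8 && 1 = 7/8
φ -> φ = 7/8 -> 7/8 = 1
φ && (φ -> φ) = 7/8 && 1 = 7/8
!ψ = !1/4 = 3/4
(φ && (φ -> φ)) && !ψ = 7/8 && 3/4 = 3/4
((φ || ψ) && (φ -> φ)) && ((φ && (φ -> φ)) && !ψ) = 7/8 && 3/4 = 3/4
!ψ = !1/4 = 3/4
!!ψ = !3/4 = 1/4
φ && ψ = 7/8 && 1/4 = 1/4
ψ || (φ && ψ) = 1/4 || 1/4 = 1/4
!(ψ || (φ && ψ)) = !1/4 = 3/4
!!ψ -> !(ψ || (φ && ψ)) = 1/4 -> 3/4 = 1
(((φ || ψ) && (φ -> φ)) && ((φ && (φ -> φ)) && !ψ)) -> (!!ψ -> !(ψ || (φ && ψ))) = 3/4 -> 1 = 1

1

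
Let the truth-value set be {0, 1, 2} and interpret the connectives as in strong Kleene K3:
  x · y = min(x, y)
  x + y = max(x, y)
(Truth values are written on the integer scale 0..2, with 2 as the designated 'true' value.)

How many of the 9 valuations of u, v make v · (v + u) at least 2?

u = 0, v = 0 ↦ 0  <
u = 0, v = 1 ↦ 1  <
u = 0, v = 2 ↦ 2  ≥
u = 1, v = 0 ↦ 0  <
u = 1, v = 1 ↦ 1  <
u = 1, v = 2 ↦ 2  ≥
u = 2, v = 0 ↦ 0  <
u = 2, v = 1 ↦ 1  <
u = 2, v = 2 ↦ 2  ≥
So 3 of the 9 assignments meet the threshold.

3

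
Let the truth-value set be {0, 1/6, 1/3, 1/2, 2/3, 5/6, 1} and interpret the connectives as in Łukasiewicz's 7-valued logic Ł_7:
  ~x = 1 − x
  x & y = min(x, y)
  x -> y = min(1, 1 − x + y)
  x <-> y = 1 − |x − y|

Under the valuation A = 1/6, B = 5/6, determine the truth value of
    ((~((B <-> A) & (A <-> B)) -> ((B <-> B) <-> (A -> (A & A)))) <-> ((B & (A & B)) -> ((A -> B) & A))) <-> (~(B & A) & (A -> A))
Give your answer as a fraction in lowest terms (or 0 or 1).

B <-> A = 5/6 <-> 1/6 = 1/3
A <-> B = 1/6 <-> 5/6 = 1/3
(B <-> A) & (A <-> B) = 1/3 & 1/3 = 1/3
~((B <-> A) & (A <-> B)) = ~1/3 = 2/3
B <-> B = 5/6 <-> 5/6 = 1
A & A = 1/6 & 1/6 = 1/6
A -> (A & A) = 1/6 -> 1/6 = 1
(B <-> B) <-> (A -> (A & A)) = 1 <-> 1 = 1
~((B <-> A) & (A <-> B)) -> ((B <-> B) <-> (A -> (A & A))) = 2/3 -> 1 = 1
A & B = 1/6 & 5/6 = 1/6
B & (A & B) = 5/6 & 1/6 = 1/6
A -> B = 1/6 -> 5/6 = 1
(A -> B) & A = 1 & 1/6 = 1/6
(B & (A & B)) -> ((A -> B) & A) = 1/6 -> 1/6 = 1
(~((B <-> A) & (A <-> B)) -> ((B <-> B) <-> (A -> (A & A)))) <-> ((B & (A & B)) -> ((A -> B) & A)) = 1 <-> 1 = 1
B & A = 5/6 & 1/6 = 1/6
~(B & A) = ~1/6 = 5/6
A -> A = 1/6 -> 1/6 = 1
~(B & A) & (A -> A) = 5/6 & 1 = 5/6
((~((B <-> A) & (A <-> B)) -> ((B <-> B) <-> (A -> (A & A)))) <-> ((B & (A & B)) -> ((A -> B) & A))) <-> (~(B & A) & (A -> A)) = 1 <-> 5/6 = 5/6

5/6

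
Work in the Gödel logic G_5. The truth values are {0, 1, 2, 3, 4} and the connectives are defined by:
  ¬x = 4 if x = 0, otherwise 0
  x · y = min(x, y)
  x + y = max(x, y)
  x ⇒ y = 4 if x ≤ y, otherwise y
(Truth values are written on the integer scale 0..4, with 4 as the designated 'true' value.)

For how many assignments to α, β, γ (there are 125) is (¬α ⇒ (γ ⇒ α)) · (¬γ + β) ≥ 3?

value 4: 41 assignments (counts)
value 3: 16 assignments (counts)
value 2: 16 assignments
value 1: 16 assignments
value 0: 36 assignments
So 57 of the 125 assignments meet the threshold.

57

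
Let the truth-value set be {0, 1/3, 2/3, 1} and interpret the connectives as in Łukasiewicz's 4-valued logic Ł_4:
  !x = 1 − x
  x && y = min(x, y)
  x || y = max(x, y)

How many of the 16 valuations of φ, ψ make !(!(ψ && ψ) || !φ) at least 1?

1

φ = 0, ψ = 0 ↦ 0  <
φ = 0, ψ = 1/3 ↦ 0  <
φ = 0, ψ = 2/3 ↦ 0  <
φ = 0, ψ = 1 ↦ 0  <
φ = 1/3, ψ = 0 ↦ 0  <
φ = 1/3, ψ = 1/3 ↦ 1/3  <
φ = 1/3, ψ = 2/3 ↦ 1/3  <
φ = 1/3, ψ = 1 ↦ 1/3  <
φ = 2/3, ψ = 0 ↦ 0  <
φ = 2/3, ψ = 1/3 ↦ 1/3  <
φ = 2/3, ψ = 2/3 ↦ 2/3  <
φ = 2/3, ψ = 1 ↦ 2/3  <
φ = 1, ψ = 0 ↦ 0  <
φ = 1, ψ = 1/3 ↦ 1/3  <
φ = 1, ψ = 2/3 ↦ 2/3  <
φ = 1, ψ = 1 ↦ 1  ≥
So 1 of the 16 assignments meets the threshold.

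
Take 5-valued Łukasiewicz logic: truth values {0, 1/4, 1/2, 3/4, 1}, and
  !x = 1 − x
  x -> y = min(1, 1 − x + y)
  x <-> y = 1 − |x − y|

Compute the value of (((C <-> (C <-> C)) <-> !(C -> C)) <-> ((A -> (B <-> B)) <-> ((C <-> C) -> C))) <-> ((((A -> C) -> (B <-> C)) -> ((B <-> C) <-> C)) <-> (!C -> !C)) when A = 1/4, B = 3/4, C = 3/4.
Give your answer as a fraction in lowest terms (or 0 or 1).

C <-> C = 3/4 <-> 3/4 = 1
C <-> (C <-> C) = 3/4 <-> 1 = 3/4
C -> C = 3/4 -> 3/4 = 1
!(C -> C) = !1 = 0
(C <-> (C <-> C)) <-> !(C -> C) = 3/4 <-> 0 = 1/4
B <-> B = 3/4 <-> 3/4 = 1
A -> (B <-> B) = 1/4 -> 1 = 1
C <-> C = 3/4 <-> 3/4 = 1
(C <-> C) -> C = 1 -> 3/4 = 3/4
(A -> (B <-> B)) <-> ((C <-> C) -> C) = 1 <-> 3/4 = 3/4
((C <-> (C <-> C)) <-> !(C -> C)) <-> ((A -> (B <-> B)) <-> ((C <-> C) -> C)) = 1/4 <-> 3/4 = 1/2
A -> C = 1/4 -> 3/4 = 1
B <-> C = 3/4 <-> 3/4 = 1
(A -> C) -> (B <-> C) = 1 -> 1 = 1
B <-> C = 3/4 <-> 3/4 = 1
(B <-> C) <-> C = 1 <-> 3/4 = 3/4
((A -> C) -> (B <-> C)) -> ((B <-> C) <-> C) = 1 -> 3/4 = 3/4
!C = !3/4 = 1/4
!C = !3/4 = 1/4
!C -> !C = 1/4 -> 1/4 = 1
(((A -> C) -> (B <-> C)) -> ((B <-> C) <-> C)) <-> (!C -> !C) = 3/4 <-> 1 = 3/4
(((C <-> (C <-> C)) <-> !(C -> C)) <-> ((A -> (B <-> B)) <-> ((C <-> C) -> C))) <-> ((((A -> C) -> (B <-> C)) -> ((B <-> C) <-> C)) <-> (!C -> !C)) = 1/2 <-> 3/4 = 3/4

3/4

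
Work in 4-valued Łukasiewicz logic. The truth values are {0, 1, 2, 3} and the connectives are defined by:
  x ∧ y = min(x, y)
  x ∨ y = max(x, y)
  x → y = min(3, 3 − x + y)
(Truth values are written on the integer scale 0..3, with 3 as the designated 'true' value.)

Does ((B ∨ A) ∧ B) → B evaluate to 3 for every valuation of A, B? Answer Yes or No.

Yes

A = 0, B = 0 ↦ 3
A = 0, B = 1 ↦ 3
A = 0, B = 2 ↦ 3
A = 0, B = 3 ↦ 3
A = 1, B = 0 ↦ 3
A = 1, B = 1 ↦ 3
A = 1, B = 2 ↦ 3
A = 1, B = 3 ↦ 3
A = 2, B = 0 ↦ 3
A = 2, B = 1 ↦ 3
A = 2, B = 2 ↦ 3
A = 2, B = 3 ↦ 3
A = 3, B = 0 ↦ 3
A = 3, B = 1 ↦ 3
A = 3, B = 2 ↦ 3
A = 3, B = 3 ↦ 3
Every assignment gives a value ≥ 3.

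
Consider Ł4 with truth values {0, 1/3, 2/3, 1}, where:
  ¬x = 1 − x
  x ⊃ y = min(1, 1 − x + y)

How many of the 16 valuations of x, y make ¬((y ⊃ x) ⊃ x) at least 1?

x = 0, y = 0 ↦ 1  ≥
x = 0, y = 1/3 ↦ 2/3  <
x = 0, y = 2/3 ↦ 1/3  <
x = 0, y = 1 ↦ 0  <
x = 1/3, y = 0 ↦ 2/3  <
x = 1/3, y = 1/3 ↦ 2/3  <
x = 1/3, y = 2/3 ↦ 1/3  <
x = 1/3, y = 1 ↦ 0  <
x = 2/3, y = 0 ↦ 1/3  <
x = 2/3, y = 1/3 ↦ 1/3  <
x = 2/3, y = 2/3 ↦ 1/3  <
x = 2/3, y = 1 ↦ 0  <
x = 1, y = 0 ↦ 0  <
x = 1, y = 1/3 ↦ 0  <
x = 1, y = 2/3 ↦ 0  <
x = 1, y = 1 ↦ 0  <
So 1 of the 16 assignments meets the threshold.

1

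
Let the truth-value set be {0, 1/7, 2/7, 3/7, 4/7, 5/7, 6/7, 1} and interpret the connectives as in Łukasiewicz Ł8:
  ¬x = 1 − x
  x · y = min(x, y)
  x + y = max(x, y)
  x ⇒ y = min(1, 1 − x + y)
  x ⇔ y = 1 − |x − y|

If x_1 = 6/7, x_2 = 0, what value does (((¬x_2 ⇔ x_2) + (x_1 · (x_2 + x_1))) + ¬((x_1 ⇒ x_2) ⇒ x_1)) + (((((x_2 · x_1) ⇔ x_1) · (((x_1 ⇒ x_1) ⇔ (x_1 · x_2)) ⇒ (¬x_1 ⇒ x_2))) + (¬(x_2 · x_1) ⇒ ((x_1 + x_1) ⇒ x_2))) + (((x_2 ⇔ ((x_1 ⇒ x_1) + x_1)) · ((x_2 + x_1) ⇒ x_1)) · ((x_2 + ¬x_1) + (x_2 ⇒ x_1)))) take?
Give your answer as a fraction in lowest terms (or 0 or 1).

6/7

¬x_2 = ¬0 = 1
¬x_2 ⇔ x_2 = 1 ⇔ 0 = 0
x_2 + x_1 = 0 + 6/7 = 6/7
x_1 · (x_2 + x_1) = 6/7 · 6/7 = 6/7
(¬x_2 ⇔ x_2) + (x_1 · (x_2 + x_1)) = 0 + 6/7 = 6/7
x_1 ⇒ x_2 = 6/7 ⇒ 0 = 1/7
(x_1 ⇒ x_2) ⇒ x_1 = 1/7 ⇒ 6/7 = 1
¬((x_1 ⇒ x_2) ⇒ x_1) = ¬1 = 0
((¬x_2 ⇔ x_2) + (x_1 · (x_2 + x_1))) + ¬((x_1 ⇒ x_2) ⇒ x_1) = 6/7 + 0 = 6/7
x_2 · x_1 = 0 · 6/7 = 0
(x_2 · x_1) ⇔ x_1 = 0 ⇔ 6/7 = 1/7
x_1 ⇒ x_1 = 6/7 ⇒ 6/7 = 1
x_1 · x_2 = 6/7 · 0 = 0
(x_1 ⇒ x_1) ⇔ (x_1 · x_2) = 1 ⇔ 0 = 0
¬x_1 = ¬6/7 = 1/7
¬x_1 ⇒ x_2 = 1/7 ⇒ 0 = 6/7
((x_1 ⇒ x_1) ⇔ (x_1 · x_2)) ⇒ (¬x_1 ⇒ x_2) = 0 ⇒ 6/7 = 1
((x_2 · x_1) ⇔ x_1) · (((x_1 ⇒ x_1) ⇔ (x_1 · x_2)) ⇒ (¬x_1 ⇒ x_2)) = 1/7 · 1 = 1/7
x_2 · x_1 = 0 · 6/7 = 0
¬(x_2 · x_1) = ¬0 = 1
x_1 + x_1 = 6/7 + 6/7 = 6/7
(x_1 + x_1) ⇒ x_2 = 6/7 ⇒ 0 = 1/7
¬(x_2 · x_1) ⇒ ((x_1 + x_1) ⇒ x_2) = 1 ⇒ 1/7 = 1/7
(((x_2 · x_1) ⇔ x_1) · (((x_1 ⇒ x_1) ⇔ (x_1 · x_2)) ⇒ (¬x_1 ⇒ x_2))) + (¬(x_2 · x_1) ⇒ ((x_1 + x_1) ⇒ x_2)) = 1/7 + 1/7 = 1/7
x_1 ⇒ x_1 = 6/7 ⇒ 6/7 = 1
(x_1 ⇒ x_1) + x_1 = 1 + 6/7 = 1
x_2 ⇔ ((x_1 ⇒ x_1) + x_1) = 0 ⇔ 1 = 0
x_2 + x_1 = 0 + 6/7 = 6/7
(x_2 + x_1) ⇒ x_1 = 6/7 ⇒ 6/7 = 1
(x_2 ⇔ ((x_1 ⇒ x_1) + x_1)) · ((x_2 + x_1) ⇒ x_1) = 0 · 1 = 0
¬x_1 = ¬6/7 = 1/7
x_2 + ¬x_1 = 0 + 1/7 = 1/7
x_2 ⇒ x_1 = 0 ⇒ 6/7 = 1
(x_2 + ¬x_1) + (x_2 ⇒ x_1) = 1/7 + 1 = 1
((x_2 ⇔ ((x_1 ⇒ x_1) + x_1)) · ((x_2 + x_1) ⇒ x_1)) · ((x_2 + ¬x_1) + (x_2 ⇒ x_1)) = 0 · 1 = 0
((((x_2 · x_1) ⇔ x_1) · (((x_1 ⇒ x_1) ⇔ (x_1 · x_2)) ⇒ (¬x_1 ⇒ x_2))) + (¬(x_2 · x_1) ⇒ ((x_1 + x_1) ⇒ x_2))) + (((x_2 ⇔ ((x_1 ⇒ x_1) + x_1)) · ((x_2 + x_1) ⇒ x_1)) · ((x_2 + ¬x_1) + (x_2 ⇒ x_1))) = 1/7 + 0 = 1/7
(((¬x_2 ⇔ x_2) + (x_1 · (x_2 + x_1))) + ¬((x_1 ⇒ x_2) ⇒ x_1)) + (((((x_2 · x_1) ⇔ x_1) · (((x_1 ⇒ x_1) ⇔ (x_1 · x_2)) ⇒ (¬x_1 ⇒ x_2))) + (¬(x_2 · x_1) ⇒ ((x_1 + x_1) ⇒ x_2))) + (((x_2 ⇔ ((x_1 ⇒ x_1) + x_1)) · ((x_2 + x_1) ⇒ x_1)) · ((x_2 + ¬x_1) + (x_2 ⇒ x_1)))) = 6/7 + 1/7 = 6/7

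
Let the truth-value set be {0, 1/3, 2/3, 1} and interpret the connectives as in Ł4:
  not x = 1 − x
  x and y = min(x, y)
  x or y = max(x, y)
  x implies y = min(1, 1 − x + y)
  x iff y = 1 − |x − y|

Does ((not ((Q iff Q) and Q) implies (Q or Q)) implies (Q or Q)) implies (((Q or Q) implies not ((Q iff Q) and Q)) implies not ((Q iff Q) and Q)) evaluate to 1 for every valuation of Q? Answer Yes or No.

Q = 0 ↦ 1
Q = 1/3 ↦ 1
Q = 2/3 ↦ 1
Q = 1 ↦ 1
Every assignment gives a value ≥ 1.

Yes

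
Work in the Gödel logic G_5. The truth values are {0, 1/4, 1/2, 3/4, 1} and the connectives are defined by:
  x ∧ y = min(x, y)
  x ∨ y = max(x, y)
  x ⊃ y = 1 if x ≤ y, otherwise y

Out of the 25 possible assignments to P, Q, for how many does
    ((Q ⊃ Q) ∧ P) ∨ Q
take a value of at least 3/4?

16

value 1: 9 assignments (counts)
value 3/4: 7 assignments (counts)
value 1/2: 5 assignments
value 1/4: 3 assignments
value 0: 1 assignment
So 16 of the 25 assignments meet the threshold.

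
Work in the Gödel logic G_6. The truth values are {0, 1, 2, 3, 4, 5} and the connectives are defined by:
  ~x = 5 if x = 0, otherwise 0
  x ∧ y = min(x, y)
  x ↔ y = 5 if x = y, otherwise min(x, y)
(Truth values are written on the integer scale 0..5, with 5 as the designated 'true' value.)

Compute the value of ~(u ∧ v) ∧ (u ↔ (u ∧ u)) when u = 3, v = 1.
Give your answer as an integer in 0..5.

u ∧ v = 3 ∧ 1 = 1
~(u ∧ v) = ~1 = 0
u ∧ u = 3 ∧ 3 = 3
u ↔ (u ∧ u) = 3 ↔ 3 = 5
~(u ∧ v) ∧ (u ↔ (u ∧ u)) = 0 ∧ 5 = 0

0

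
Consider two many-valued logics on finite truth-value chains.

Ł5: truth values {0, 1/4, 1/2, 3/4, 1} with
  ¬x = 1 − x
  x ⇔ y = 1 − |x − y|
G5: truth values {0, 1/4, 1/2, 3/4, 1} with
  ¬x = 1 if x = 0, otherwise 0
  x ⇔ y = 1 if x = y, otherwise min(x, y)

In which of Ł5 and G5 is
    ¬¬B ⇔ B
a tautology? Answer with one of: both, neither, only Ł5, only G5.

In Ł5: every assignment gives 1 — tautology.
In G5: at B = 1/4 the value is 1/4 — not a tautology.

only Ł5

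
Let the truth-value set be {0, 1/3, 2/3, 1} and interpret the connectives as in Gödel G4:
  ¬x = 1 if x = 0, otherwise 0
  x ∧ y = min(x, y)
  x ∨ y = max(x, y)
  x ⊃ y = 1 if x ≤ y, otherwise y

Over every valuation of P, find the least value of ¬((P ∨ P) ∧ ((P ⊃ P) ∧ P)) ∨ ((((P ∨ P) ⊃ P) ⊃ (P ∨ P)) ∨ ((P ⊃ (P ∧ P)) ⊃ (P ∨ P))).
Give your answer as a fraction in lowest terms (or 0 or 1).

Take P = 1/3:
P ∨ P = 1/3 ∨ 1/3 = 1/3
P ⊃ P = 1/3 ⊃ 1/3 = 1
(P ⊃ P) ∧ P = 1 ∧ 1/3 = 1/3
(P ∨ P) ∧ ((P ⊃ P) ∧ P) = 1/3 ∧ 1/3 = 1/3
¬((P ∨ P) ∧ ((P ⊃ P) ∧ P)) = ¬1/3 = 0
P ∨ P = 1/3 ∨ 1/3 = 1/3
(P ∨ P) ⊃ P = 1/3 ⊃ 1/3 = 1
P ∨ P = 1/3 ∨ 1/3 = 1/3
((P ∨ P) ⊃ P) ⊃ (P ∨ P) = 1 ⊃ 1/3 = 1/3
P ∧ P = 1/3 ∧ 1/3 = 1/3
P ⊃ (P ∧ P) = 1/3 ⊃ 1/3 = 1
P ∨ P = 1/3 ∨ 1/3 = 1/3
(P ⊃ (P ∧ P)) ⊃ (P ∨ P) = 1 ⊃ 1/3 = 1/3
(((P ∨ P) ⊃ P) ⊃ (P ∨ P)) ∨ ((P ⊃ (P ∧ P)) ⊃ (P ∨ P)) = 1/3 ∨ 1/3 = 1/3
¬((P ∨ P) ∧ ((P ⊃ P) ∧ P)) ∨ ((((P ∨ P) ⊃ P) ⊃ (P ∨ P)) ∨ ((P ⊃ (P ∧ P)) ⊃ (P ∨ P))) = 0 ∨ 1/3 = 1/3
No assignment yields a value below 1/3, so this is the minimum.

1/3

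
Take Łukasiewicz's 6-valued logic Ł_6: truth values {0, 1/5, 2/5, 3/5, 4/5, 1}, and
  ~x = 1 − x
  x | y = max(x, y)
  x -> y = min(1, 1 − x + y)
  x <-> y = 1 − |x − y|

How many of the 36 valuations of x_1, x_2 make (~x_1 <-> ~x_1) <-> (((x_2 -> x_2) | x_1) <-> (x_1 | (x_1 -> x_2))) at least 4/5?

33

value 1: 26 assignments (counts)
value 4/5: 7 assignments (counts)
value 3/5: 3 assignments
So 33 of the 36 assignments meet the threshold.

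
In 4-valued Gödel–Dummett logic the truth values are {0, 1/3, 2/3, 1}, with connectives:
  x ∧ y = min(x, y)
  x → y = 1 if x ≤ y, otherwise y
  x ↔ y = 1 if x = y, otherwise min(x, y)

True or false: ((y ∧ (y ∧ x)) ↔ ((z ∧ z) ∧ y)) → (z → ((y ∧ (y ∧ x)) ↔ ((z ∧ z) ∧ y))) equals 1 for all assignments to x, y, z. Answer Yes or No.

At x = 0, y = 1/3, z = 1/3, for instance:
y ∧ x = 1/3 ∧ 0 = 0
y ∧ (y ∧ x) = 1/3 ∧ 0 = 0
z ∧ z = 1/3 ∧ 1/3 = 1/3
(z ∧ z) ∧ y = 1/3 ∧ 1/3 = 1/3
(y ∧ (y ∧ x)) ↔ ((z ∧ z) ∧ y) = 0 ↔ 1/3 = 0
z → ((y ∧ (y ∧ x)) ↔ ((z ∧ z) ∧ y)) = 1/3 → 0 = 0
((y ∧ (y ∧ x)) ↔ ((z ∧ z) ∧ y)) → (z → ((y ∧ (y ∧ x)) ↔ ((z ∧ z) ∧ y))) = 0 → 0 = 1
and checking the remaining 63 assignments likewise gives ≥ 1 in every case.

Yes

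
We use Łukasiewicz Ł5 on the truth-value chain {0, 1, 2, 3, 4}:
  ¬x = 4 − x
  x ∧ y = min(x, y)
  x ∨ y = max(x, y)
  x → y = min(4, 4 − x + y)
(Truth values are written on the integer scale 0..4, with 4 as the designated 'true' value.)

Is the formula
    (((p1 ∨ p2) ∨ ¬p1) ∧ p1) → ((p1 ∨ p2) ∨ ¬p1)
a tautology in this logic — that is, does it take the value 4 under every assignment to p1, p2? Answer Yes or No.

At p1 = 4, p2 = 1, for instance:
p1 ∨ p2 = 4 ∨ 1 = 4
¬p1 = ¬4 = 0
(p1 ∨ p2) ∨ ¬p1 = 4 ∨ 0 = 4
((p1 ∨ p2) ∨ ¬p1) ∧ p1 = 4 ∧ 4 = 4
(((p1 ∨ p2) ∨ ¬p1) ∧ p1) → ((p1 ∨ p2) ∨ ¬p1) = 4 → 4 = 4
and checking the remaining 24 assignments likewise gives ≥ 4 in every case.

Yes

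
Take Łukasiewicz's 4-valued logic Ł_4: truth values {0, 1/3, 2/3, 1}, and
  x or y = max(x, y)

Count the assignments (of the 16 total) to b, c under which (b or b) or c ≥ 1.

7

b = 0, c = 0 ↦ 0  <
b = 0, c = 1/3 ↦ 1/3  <
b = 0, c = 2/3 ↦ 2/3  <
b = 0, c = 1 ↦ 1  ≥
b = 1/3, c = 0 ↦ 1/3  <
b = 1/3, c = 1/3 ↦ 1/3  <
b = 1/3, c = 2/3 ↦ 2/3  <
b = 1/3, c = 1 ↦ 1  ≥
b = 2/3, c = 0 ↦ 2/3  <
b = 2/3, c = 1/3 ↦ 2/3  <
b = 2/3, c = 2/3 ↦ 2/3  <
b = 2/3, c = 1 ↦ 1  ≥
b = 1, c = 0 ↦ 1  ≥
b = 1, c = 1/3 ↦ 1  ≥
b = 1, c = 2/3 ↦ 1  ≥
b = 1, c = 1 ↦ 1  ≥
So 7 of the 16 assignments meet the threshold.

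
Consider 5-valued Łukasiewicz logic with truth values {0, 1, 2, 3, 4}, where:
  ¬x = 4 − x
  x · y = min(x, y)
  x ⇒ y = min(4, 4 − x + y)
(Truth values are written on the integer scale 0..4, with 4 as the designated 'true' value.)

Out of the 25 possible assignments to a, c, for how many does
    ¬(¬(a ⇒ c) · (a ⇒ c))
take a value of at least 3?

22

value 4: 16 assignments (counts)
value 3: 6 assignments (counts)
value 2: 3 assignments
So 22 of the 25 assignments meet the threshold.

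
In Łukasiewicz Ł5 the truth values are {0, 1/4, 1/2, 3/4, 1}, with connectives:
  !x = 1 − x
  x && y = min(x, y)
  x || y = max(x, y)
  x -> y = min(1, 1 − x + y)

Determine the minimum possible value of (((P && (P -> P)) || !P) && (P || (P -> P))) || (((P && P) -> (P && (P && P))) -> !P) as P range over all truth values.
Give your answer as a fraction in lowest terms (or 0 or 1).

1/2

Take P = 1/2:
P -> P = 1/2 -> 1/2 = 1
P && (P -> P) = 1/2 && 1 = 1/2
!P = !1/2 = 1/2
(P && (P -> P)) || !P = 1/2 || 1/2 = 1/2
P -> P = 1/2 -> 1/2 = 1
P || (P -> P) = 1/2 || 1 = 1
((P && (P -> P)) || !P) && (P || (P -> P)) = 1/2 && 1 = 1/2
P && P = 1/2 && 1/2 = 1/2
P && P = 1/2 && 1/2 = 1/2
P && (P && P) = 1/2 && 1/2 = 1/2
(P && P) -> (P && (P && P)) = 1/2 -> 1/2 = 1
!P = !1/2 = 1/2
((P && P) -> (P && (P && P))) -> !P = 1 -> 1/2 = 1/2
(((P && (P -> P)) || !P) && (P || (P -> P))) || (((P && P) -> (P && (P && P))) -> !P) = 1/2 || 1/2 = 1/2
No assignment yields a value below 1/2, so this is the minimum.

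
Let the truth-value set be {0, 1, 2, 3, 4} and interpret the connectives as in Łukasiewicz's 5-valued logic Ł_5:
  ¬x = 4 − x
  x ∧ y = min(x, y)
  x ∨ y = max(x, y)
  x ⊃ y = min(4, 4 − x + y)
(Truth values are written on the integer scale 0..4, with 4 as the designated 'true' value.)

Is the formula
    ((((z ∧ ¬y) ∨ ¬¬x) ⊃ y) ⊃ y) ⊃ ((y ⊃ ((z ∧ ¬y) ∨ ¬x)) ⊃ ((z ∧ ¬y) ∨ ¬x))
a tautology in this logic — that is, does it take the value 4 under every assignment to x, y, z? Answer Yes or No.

No

Counterexample: take x = 3, y = 0, z = 0.
¬y = ¬0 = 4
z ∧ ¬y = 0 ∧ 4 = 0
¬x = ¬3 = 1
¬¬x = ¬1 = 3
(z ∧ ¬y) ∨ ¬¬x = 0 ∨ 3 = 3
((z ∧ ¬y) ∨ ¬¬x) ⊃ y = 3 ⊃ 0 = 1
(((z ∧ ¬y) ∨ ¬¬x) ⊃ y) ⊃ y = 1 ⊃ 0 = 3
¬y = ¬0 = 4
z ∧ ¬y = 0 ∧ 4 = 0
¬x = ¬3 = 1
(z ∧ ¬y) ∨ ¬x = 0 ∨ 1 = 1
y ⊃ ((z ∧ ¬y) ∨ ¬x) = 0 ⊃ 1 = 4
¬y = ¬0 = 4
z ∧ ¬y = 0 ∧ 4 = 0
¬x = ¬3 = 1
(z ∧ ¬y) ∨ ¬x = 0 ∨ 1 = 1
(y ⊃ ((z ∧ ¬y) ∨ ¬x)) ⊃ ((z ∧ ¬y) ∨ ¬x) = 4 ⊃ 1 = 1
((((z ∧ ¬y) ∨ ¬¬x) ⊃ y) ⊃ y) ⊃ ((y ⊃ ((z ∧ ¬y) ∨ ¬x)) ⊃ ((z ∧ ¬y) ∨ ¬x)) = 3 ⊃ 1 = 2
This gives 2 ≠ 4.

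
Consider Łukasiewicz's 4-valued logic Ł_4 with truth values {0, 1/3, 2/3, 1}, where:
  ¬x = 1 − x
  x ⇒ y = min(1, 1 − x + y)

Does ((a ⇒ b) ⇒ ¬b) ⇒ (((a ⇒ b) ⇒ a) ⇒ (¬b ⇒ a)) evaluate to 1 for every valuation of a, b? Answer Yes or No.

Counterexample: take a = 1/3, b = 0.
a ⇒ b = 1/3 ⇒ 0 = 2/3
¬b = ¬0 = 1
(a ⇒ b) ⇒ ¬b = 2/3 ⇒ 1 = 1
a ⇒ b = 1/3 ⇒ 0 = 2/3
(a ⇒ b) ⇒ a = 2/3 ⇒ 1/3 = 2/3
¬b = ¬0 = 1
¬b ⇒ a = 1 ⇒ 1/3 = 1/3
((a ⇒ b) ⇒ a) ⇒ (¬b ⇒ a) = 2/3 ⇒ 1/3 = 2/3
((a ⇒ b) ⇒ ¬b) ⇒ (((a ⇒ b) ⇒ a) ⇒ (¬b ⇒ a)) = 1 ⇒ 2/3 = 2/3
This gives 2/3 ≠ 1.

No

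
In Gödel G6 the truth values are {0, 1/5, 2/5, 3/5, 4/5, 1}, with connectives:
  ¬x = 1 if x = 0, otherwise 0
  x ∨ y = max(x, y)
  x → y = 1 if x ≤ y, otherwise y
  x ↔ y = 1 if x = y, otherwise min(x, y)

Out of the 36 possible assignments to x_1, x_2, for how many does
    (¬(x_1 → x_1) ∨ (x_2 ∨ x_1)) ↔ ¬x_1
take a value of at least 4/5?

value 1: 1 assignment (counts)
value 4/5: 1 assignment (counts)
value 3/5: 1 assignment
value 2/5: 1 assignment
value 1/5: 1 assignment
value 0: 31 assignments
So 2 of the 36 assignments meet the threshold.

2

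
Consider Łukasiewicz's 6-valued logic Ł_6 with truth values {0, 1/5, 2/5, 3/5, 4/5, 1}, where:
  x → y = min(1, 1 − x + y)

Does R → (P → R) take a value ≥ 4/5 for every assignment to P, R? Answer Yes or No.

At P = 3/5, R = 1/5, for instance:
P → R = 3/5 → 1/5 = 3/5
R → (P → R) = 1/5 → 3/5 = 1
and checking the remaining 35 assignments likewise gives ≥ 4/5 in every case.

Yes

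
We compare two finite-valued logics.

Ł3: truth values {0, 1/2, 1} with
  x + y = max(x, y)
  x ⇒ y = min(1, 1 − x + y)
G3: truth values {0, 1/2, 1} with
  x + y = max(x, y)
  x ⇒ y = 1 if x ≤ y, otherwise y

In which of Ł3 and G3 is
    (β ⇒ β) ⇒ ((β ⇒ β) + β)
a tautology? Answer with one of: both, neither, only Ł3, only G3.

In Ł3: every assignment gives 1 — tautology.
In G3: every assignment gives 1 — tautology.

both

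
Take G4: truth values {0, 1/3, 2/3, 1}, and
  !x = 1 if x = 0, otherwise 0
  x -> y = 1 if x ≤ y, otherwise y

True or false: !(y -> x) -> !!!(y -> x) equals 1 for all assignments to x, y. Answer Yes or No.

Yes

x = 0, y = 0 ↦ 1
x = 0, y = 1/3 ↦ 1
x = 0, y = 2/3 ↦ 1
x = 0, y = 1 ↦ 1
x = 1/3, y = 0 ↦ 1
x = 1/3, y = 1/3 ↦ 1
x = 1/3, y = 2/3 ↦ 1
x = 1/3, y = 1 ↦ 1
x = 2/3, y = 0 ↦ 1
x = 2/3, y = 1/3 ↦ 1
x = 2/3, y = 2/3 ↦ 1
x = 2/3, y = 1 ↦ 1
x = 1, y = 0 ↦ 1
x = 1, y = 1/3 ↦ 1
x = 1, y = 2/3 ↦ 1
x = 1, y = 1 ↦ 1
Every assignment gives a value ≥ 1.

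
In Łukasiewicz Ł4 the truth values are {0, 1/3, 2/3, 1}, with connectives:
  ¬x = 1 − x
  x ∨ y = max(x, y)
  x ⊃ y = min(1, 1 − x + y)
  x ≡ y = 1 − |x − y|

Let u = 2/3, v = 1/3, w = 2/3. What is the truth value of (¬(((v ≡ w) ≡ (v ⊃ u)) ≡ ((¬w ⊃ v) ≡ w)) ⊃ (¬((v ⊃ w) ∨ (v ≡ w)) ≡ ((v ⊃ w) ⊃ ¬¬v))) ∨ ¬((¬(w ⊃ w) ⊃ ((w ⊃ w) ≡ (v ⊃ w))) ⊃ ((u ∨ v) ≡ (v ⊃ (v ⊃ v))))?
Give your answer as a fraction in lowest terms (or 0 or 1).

1

v ≡ w = 1/3 ≡ 2/3 = 2/3
v ⊃ u = 1/3 ⊃ 2/3 = 1
(v ≡ w) ≡ (v ⊃ u) = 2/3 ≡ 1 = 2/3
¬w = ¬2/3 = 1/3
¬w ⊃ v = 1/3 ⊃ 1/3 = 1
(¬w ⊃ v) ≡ w = 1 ≡ 2/3 = 2/3
((v ≡ w) ≡ (v ⊃ u)) ≡ ((¬w ⊃ v) ≡ w) = 2/3 ≡ 2/3 = 1
¬(((v ≡ w) ≡ (v ⊃ u)) ≡ ((¬w ⊃ v) ≡ w)) = ¬1 = 0
v ⊃ w = 1/3 ⊃ 2/3 = 1
v ≡ w = 1/3 ≡ 2/3 = 2/3
(v ⊃ w) ∨ (v ≡ w) = 1 ∨ 2/3 = 1
¬((v ⊃ w) ∨ (v ≡ w)) = ¬1 = 0
v ⊃ w = 1/3 ⊃ 2/3 = 1
¬v = ¬1/3 = 2/3
¬¬v = ¬2/3 = 1/3
(v ⊃ w) ⊃ ¬¬v = 1 ⊃ 1/3 = 1/3
¬((v ⊃ w) ∨ (v ≡ w)) ≡ ((v ⊃ w) ⊃ ¬¬v) = 0 ≡ 1/3 = 2/3
¬(((v ≡ w) ≡ (v ⊃ u)) ≡ ((¬w ⊃ v) ≡ w)) ⊃ (¬((v ⊃ w) ∨ (v ≡ w)) ≡ ((v ⊃ w) ⊃ ¬¬v)) = 0 ⊃ 2/3 = 1
w ⊃ w = 2/3 ⊃ 2/3 = 1
¬(w ⊃ w) = ¬1 = 0
w ⊃ w = 2/3 ⊃ 2/3 = 1
v ⊃ w = 1/3 ⊃ 2/3 = 1
(w ⊃ w) ≡ (v ⊃ w) = 1 ≡ 1 = 1
¬(w ⊃ w) ⊃ ((w ⊃ w) ≡ (v ⊃ w)) = 0 ⊃ 1 = 1
u ∨ v = 2/3 ∨ 1/3 = 2/3
v ⊃ v = 1/3 ⊃ 1/3 = 1
v ⊃ (v ⊃ v) = 1/3 ⊃ 1 = 1
(u ∨ v) ≡ (v ⊃ (v ⊃ v)) = 2/3 ≡ 1 = 2/3
(¬(w ⊃ w) ⊃ ((w ⊃ w) ≡ (v ⊃ w))) ⊃ ((u ∨ v) ≡ (v ⊃ (v ⊃ v))) = 1 ⊃ 2/3 = 2/3
¬((¬(w ⊃ w) ⊃ ((w ⊃ w) ≡ (v ⊃ w))) ⊃ ((u ∨ v) ≡ (v ⊃ (v ⊃ v)))) = ¬2/3 = 1/3
(¬(((v ≡ w) ≡ (v ⊃ u)) ≡ ((¬w ⊃ v) ≡ w)) ⊃ (¬((v ⊃ w) ∨ (v ≡ w)) ≡ ((v ⊃ w) ⊃ ¬¬v))) ∨ ¬((¬(w ⊃ w) ⊃ ((w ⊃ w) ≡ (v ⊃ w))) ⊃ ((u ∨ v) ≡ (v ⊃ (v ⊃ v)))) = 1 ∨ 1/3 = 1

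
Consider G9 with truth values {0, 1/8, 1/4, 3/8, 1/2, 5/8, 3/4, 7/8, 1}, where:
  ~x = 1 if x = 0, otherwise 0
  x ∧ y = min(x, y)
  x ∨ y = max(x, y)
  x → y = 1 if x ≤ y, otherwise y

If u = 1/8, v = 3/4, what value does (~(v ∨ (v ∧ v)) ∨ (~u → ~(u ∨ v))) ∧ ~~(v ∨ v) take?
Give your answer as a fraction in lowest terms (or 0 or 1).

1

v ∧ v = 3/4 ∧ 3/4 = 3/4
v ∨ (v ∧ v) = 3/4 ∨ 3/4 = 3/4
~(v ∨ (v ∧ v)) = ~3/4 = 0
~u = ~1/8 = 0
u ∨ v = 1/8 ∨ 3/4 = 3/4
~(u ∨ v) = ~3/4 = 0
~u → ~(u ∨ v) = 0 → 0 = 1
~(v ∨ (v ∧ v)) ∨ (~u → ~(u ∨ v)) = 0 ∨ 1 = 1
v ∨ v = 3/4 ∨ 3/4 = 3/4
~(v ∨ v) = ~3/4 = 0
~~(v ∨ v) = ~0 = 1
(~(v ∨ (v ∧ v)) ∨ (~u → ~(u ∨ v))) ∧ ~~(v ∨ v) = 1 ∧ 1 = 1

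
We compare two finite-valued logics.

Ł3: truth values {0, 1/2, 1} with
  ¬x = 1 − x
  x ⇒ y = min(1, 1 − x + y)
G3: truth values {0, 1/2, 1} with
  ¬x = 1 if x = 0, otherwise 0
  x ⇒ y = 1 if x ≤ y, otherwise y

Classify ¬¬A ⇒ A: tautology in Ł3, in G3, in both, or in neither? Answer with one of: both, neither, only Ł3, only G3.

only Ł3

In Ł3: every assignment gives 1 — tautology.
In G3: at A = 1/2 the value is 1/2 — not a tautology.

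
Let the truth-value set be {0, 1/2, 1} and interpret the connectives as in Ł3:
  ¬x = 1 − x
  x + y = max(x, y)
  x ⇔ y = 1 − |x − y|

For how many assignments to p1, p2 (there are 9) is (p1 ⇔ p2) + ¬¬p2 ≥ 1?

p1 = 0, p2 = 0 ↦ 1  ≥
p1 = 0, p2 = 1/2 ↦ 1/2  <
p1 = 0, p2 = 1 ↦ 1  ≥
p1 = 1/2, p2 = 0 ↦ 1/2  <
p1 = 1/2, p2 = 1/2 ↦ 1  ≥
p1 = 1/2, p2 = 1 ↦ 1  ≥
p1 = 1, p2 = 0 ↦ 0  <
p1 = 1, p2 = 1/2 ↦ 1/2  <
p1 = 1, p2 = 1 ↦ 1  ≥
So 5 of the 9 assignments meet the threshold.

5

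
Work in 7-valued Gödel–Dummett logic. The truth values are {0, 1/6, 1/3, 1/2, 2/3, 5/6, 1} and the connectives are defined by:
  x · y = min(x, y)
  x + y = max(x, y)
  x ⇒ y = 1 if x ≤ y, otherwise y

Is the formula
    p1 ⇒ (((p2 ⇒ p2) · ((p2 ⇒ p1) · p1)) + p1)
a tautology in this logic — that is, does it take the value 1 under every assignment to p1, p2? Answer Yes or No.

At p1 = 1/6, p2 = 2/3, for instance:
p2 ⇒ p2 = 2/3 ⇒ 2/3 = 1
p2 ⇒ p1 = 2/3 ⇒ 1/6 = 1/6
(p2 ⇒ p1) · p1 = 1/6 · 1/6 = 1/6
(p2 ⇒ p2) · ((p2 ⇒ p1) · p1) = 1 · 1/6 = 1/6
((p2 ⇒ p2) · ((p2 ⇒ p1) · p1)) + p1 = 1/6 + 1/6 = 1/6
p1 ⇒ (((p2 ⇒ p2) · ((p2 ⇒ p1) · p1)) + p1) = 1/6 ⇒ 1/6 = 1
and checking the remaining 48 assignments likewise gives ≥ 1 in every case.

Yes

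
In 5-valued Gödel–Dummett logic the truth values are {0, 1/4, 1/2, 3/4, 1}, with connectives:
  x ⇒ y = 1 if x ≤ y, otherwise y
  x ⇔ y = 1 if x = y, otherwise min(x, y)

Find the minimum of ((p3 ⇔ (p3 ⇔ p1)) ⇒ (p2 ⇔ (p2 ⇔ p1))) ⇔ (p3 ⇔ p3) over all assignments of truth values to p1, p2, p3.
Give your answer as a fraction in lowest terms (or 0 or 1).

Take p1 = 1/4, p2 = 1/4, p3 = 0:
p3 ⇔ p1 = 0 ⇔ 1/4 = 0
p3 ⇔ (p3 ⇔ p1) = 0 ⇔ 0 = 1
p2 ⇔ p1 = 1/4 ⇔ 1/4 = 1
p2 ⇔ (p2 ⇔ p1) = 1/4 ⇔ 1 = 1/4
(p3 ⇔ (p3 ⇔ p1)) ⇒ (p2 ⇔ (p2 ⇔ p1)) = 1 ⇒ 1/4 = 1/4
p3 ⇔ p3 = 0 ⇔ 0 = 1
((p3 ⇔ (p3 ⇔ p1)) ⇒ (p2 ⇔ (p2 ⇔ p1))) ⇔ (p3 ⇔ p3) = 1/4 ⇔ 1 = 1/4
No assignment yields a value below 1/4, so this is the minimum.

1/4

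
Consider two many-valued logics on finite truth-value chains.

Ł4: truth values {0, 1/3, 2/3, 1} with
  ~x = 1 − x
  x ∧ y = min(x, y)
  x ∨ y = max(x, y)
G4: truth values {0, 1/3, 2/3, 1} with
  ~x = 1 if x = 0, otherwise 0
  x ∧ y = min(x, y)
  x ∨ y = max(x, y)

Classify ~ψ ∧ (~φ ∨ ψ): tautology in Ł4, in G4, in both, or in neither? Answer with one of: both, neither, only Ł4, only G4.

neither

In Ł4: at φ = 0, ψ = 1/3 the value is 2/3 — not a tautology.
In G4: at φ = 0, ψ = 1/3 the value is 0 — not a tautology.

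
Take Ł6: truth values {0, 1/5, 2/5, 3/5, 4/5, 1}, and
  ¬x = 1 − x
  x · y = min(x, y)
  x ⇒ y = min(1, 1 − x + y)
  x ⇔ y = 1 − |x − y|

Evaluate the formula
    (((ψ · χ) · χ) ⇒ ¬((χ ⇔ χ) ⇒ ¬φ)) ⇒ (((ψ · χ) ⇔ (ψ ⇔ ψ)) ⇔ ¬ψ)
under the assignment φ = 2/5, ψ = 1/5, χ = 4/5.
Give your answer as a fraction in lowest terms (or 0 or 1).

2/5

ψ · χ = 1/5 · 4/5 = 1/5
(ψ · χ) · χ = 1/5 · 4/5 = 1/5
χ ⇔ χ = 4/5 ⇔ 4/5 = 1
¬φ = ¬2/5 = 3/5
(χ ⇔ χ) ⇒ ¬φ = 1 ⇒ 3/5 = 3/5
¬((χ ⇔ χ) ⇒ ¬φ) = ¬3/5 = 2/5
((ψ · χ) · χ) ⇒ ¬((χ ⇔ χ) ⇒ ¬φ) = 1/5 ⇒ 2/5 = 1
ψ · χ = 1/5 · 4/5 = 1/5
ψ ⇔ ψ = 1/5 ⇔ 1/5 = 1
(ψ · χ) ⇔ (ψ ⇔ ψ) = 1/5 ⇔ 1 = 1/5
¬ψ = ¬1/5 = 4/5
((ψ · χ) ⇔ (ψ ⇔ ψ)) ⇔ ¬ψ = 1/5 ⇔ 4/5 = 2/5
(((ψ · χ) · χ) ⇒ ¬((χ ⇔ χ) ⇒ ¬φ)) ⇒ (((ψ · χ) ⇔ (ψ ⇔ ψ)) ⇔ ¬ψ) = 1 ⇒ 2/5 = 2/5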